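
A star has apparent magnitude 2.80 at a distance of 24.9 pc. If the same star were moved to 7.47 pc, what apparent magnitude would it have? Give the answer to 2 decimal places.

m ≈ 0.19

Flux ∝ 1/d², so Δm = 5 log₁₀(d₂/d₁) = 5 log₁₀(7.47/24.9) = -2.614
m₂ = m₁ + Δm = 2.80 + (-2.614) = 0.186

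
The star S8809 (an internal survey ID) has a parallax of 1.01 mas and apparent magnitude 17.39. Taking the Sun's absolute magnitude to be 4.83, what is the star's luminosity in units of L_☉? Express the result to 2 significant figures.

L/L_☉ ≈ 0.093

d = 1/p = 1000/1.01 mas = 990.1 pc
M = m − 5 log₁₀ d + 5 = 17.39 − 5·2.9957 + 5 = 7.412
M − M_☉ = 7.412 − 4.83 = 2.582
L/L_☉ = 10^(−0.4 × 2.582) = 0.09276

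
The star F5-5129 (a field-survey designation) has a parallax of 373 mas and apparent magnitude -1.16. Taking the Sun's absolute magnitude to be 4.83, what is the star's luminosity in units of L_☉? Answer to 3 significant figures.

d = 1/p = 1000/373 mas = 2.681 pc
M = m − 5 log₁₀ d + 5 = -1.16 − 5·0.4283 + 5 = 1.699
M − M_☉ = 1.699 − 4.83 = -3.131
L/L_☉ = 10^(−0.4 × -3.131) = 17.89

L/L_☉ ≈ 17.9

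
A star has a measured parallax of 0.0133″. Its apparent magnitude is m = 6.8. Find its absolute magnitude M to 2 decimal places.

M ≈ 2.42

d = 1/p = 1/0.0133″ = 75.19 pc
5 log₁₀(d/10 pc) = 5 log₁₀(75.19) − 5 = 4.381
M = m − 5 log₁₀(d/10) = 6.8 − 4.381 = 2.419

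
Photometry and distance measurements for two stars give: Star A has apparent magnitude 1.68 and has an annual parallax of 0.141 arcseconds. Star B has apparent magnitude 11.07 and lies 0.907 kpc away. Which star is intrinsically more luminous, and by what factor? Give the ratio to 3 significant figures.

Star A: d = 1/p = 1/0.141″ = 7.092 pc
Star A: M = m − 5 log₁₀ d + 5 = 1.68 − 5·0.8508 + 5 = 2.426
Star B: d = 0.907 kpc = 907.0 pc
Star B: M = m − 5 log₁₀ d + 5 = 11.07 − 5·2.9576 + 5 = 1.282
ΔM = M_A − M_B = 2.426 − (1.282) = 1.144; smaller M is more luminous → Star B.
L ratio = 10^(0.4 |ΔM|) = 10^0.458 = 2.868

Star B is more luminous, by a factor of 2.87.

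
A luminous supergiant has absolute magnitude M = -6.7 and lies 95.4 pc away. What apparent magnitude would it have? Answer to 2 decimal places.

m ≈ -1.80

m = M + 5 log₁₀ d − 5 = -6.7 + 5·1.9795 − 5 = -1.802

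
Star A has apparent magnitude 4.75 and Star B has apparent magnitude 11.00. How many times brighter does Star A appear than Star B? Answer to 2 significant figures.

Δm = 4.75 − (11.00) = -6.25
Flux ratio = 10^(−0.4 Δm) = 10^(−0.4 × -6.25) = 10^2.500 = 316.2

320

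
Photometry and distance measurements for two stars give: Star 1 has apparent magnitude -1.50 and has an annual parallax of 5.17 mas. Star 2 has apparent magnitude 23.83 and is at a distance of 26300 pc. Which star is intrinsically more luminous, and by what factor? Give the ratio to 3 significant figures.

Star 1 is more luminous, by a factor of 733000.

Star 1: p = 5.17 mas = 5.17×10^-3″ → d = 1/p = 193.4 pc
Star 1: M = m − 5 log₁₀ d + 5 = -1.50 − 5·2.2865 + 5 = -7.933
Star 2: M = m − 5 log₁₀ d + 5 = 23.83 − 5·4.4200 + 5 = 6.730
ΔM = M_1 − M_2 = -7.933 − (6.730) = -14.663; smaller M is more luminous → Star 1.
L ratio = 10^(0.4 |ΔM|) = 10^5.865 = 733000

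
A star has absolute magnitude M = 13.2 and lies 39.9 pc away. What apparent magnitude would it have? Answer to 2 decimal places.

m = M + 5 log₁₀ d − 5 = 13.2 + 5·1.6010 − 5 = 16.205

m ≈ 16.20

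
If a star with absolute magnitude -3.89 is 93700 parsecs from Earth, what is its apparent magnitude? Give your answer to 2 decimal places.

m ≈ 15.97

m = M + 5 log₁₀ d − 5 = -3.89 + 5·4.9717 − 5 = 15.969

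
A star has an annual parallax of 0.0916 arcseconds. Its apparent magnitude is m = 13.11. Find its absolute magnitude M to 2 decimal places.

M ≈ 12.92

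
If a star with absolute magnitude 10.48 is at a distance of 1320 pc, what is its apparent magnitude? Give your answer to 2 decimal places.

m = M + 5 log₁₀ d − 5 = 10.48 + 5·3.1206 − 5 = 21.083

m ≈ 21.08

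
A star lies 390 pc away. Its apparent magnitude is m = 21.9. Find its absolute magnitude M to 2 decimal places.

5 log₁₀(d/10 pc) = 5 log₁₀(390.0) − 5 = 7.955
M = m − 5 log₁₀(d/10) = 21.9 − 7.955 = 13.945

M ≈ 13.94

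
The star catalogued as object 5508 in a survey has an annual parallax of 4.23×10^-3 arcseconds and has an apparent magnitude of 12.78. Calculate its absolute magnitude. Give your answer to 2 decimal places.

d = 1/p = 1/4.23×10^-3″ = 236.4 pc
5 log₁₀(d/10 pc) = 5 log₁₀(236.4) − 5 = 6.868
M = m − 5 log₁₀(d/10) = 12.78 − 6.868 = 5.912

M ≈ 5.91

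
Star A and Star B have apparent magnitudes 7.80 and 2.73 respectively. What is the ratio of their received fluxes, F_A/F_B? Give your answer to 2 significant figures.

Δm = 7.80 − (2.73) = 5.07
Flux ratio = 10^(−0.4 Δm) = 10^(−0.4 × 5.07) = 10^-2.028 = 9.376×10^-3

F_A/F_B ≈ 9.4×10^-3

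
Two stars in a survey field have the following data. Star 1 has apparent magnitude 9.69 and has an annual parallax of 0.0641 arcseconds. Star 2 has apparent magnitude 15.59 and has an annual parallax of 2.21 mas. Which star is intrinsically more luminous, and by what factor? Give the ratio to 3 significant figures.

Star 2 is more luminous, by a factor of 3.67.

Star 1: d = 1/p = 1/0.0641″ = 15.60 pc
Star 1: M = m − 5 log₁₀ d + 5 = 9.69 − 5·1.1931 + 5 = 8.724
Star 2: p = 2.21 mas = 2.21×10^-3″ → d = 1/p = 452.5 pc
Star 2: M = m − 5 log₁₀ d + 5 = 15.59 − 5·2.6556 + 5 = 7.312
ΔM = M_1 − M_2 = 8.724 − (7.312) = 1.412; smaller M is more luminous → Star 2.
L ratio = 10^(0.4 |ΔM|) = 10^0.565 = 3.672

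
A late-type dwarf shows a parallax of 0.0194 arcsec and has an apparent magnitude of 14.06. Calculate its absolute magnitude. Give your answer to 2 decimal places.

d = 1/p = 1/0.0194″ = 51.55 pc
5 log₁₀(d/10 pc) = 5 log₁₀(51.55) − 5 = 3.561
M = m − 5 log₁₀(d/10) = 14.06 − 3.561 = 10.499

M ≈ 10.50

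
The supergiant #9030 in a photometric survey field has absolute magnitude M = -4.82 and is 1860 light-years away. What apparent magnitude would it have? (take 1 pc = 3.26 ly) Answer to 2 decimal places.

d = 1860 ly / 3.26 = 570.6 pc
m = M + 5 log₁₀ d − 5 = -4.82 + 5·2.7563 − 5 = 3.961

m ≈ 3.96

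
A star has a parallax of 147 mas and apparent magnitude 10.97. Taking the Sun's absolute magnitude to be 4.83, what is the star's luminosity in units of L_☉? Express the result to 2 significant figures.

d = 1/p = 1000/147 mas = 6.803 pc
M = m − 5 log₁₀ d + 5 = 10.97 − 5·0.8327 + 5 = 11.807
M − M_☉ = 11.807 − 4.83 = 6.977
L/L_☉ = 10^(−0.4 × 6.977) = 1.619×10^-3

L/L_☉ ≈ 1.6×10^-3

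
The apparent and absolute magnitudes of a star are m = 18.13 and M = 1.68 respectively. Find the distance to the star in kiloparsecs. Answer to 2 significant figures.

d ≈ 19 kpc

μ = m − M = 16.450
m − M = 5 log₁₀ d − 5
log₁₀ d = (m − M)/5 + 1 = 4.2900
d = 10^4.2900 = 19500 pc
= 19.50 kpc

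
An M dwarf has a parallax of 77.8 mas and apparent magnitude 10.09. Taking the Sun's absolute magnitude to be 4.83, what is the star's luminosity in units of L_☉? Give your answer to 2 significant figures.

d = 1/p = 1000/77.8 mas = 12.85 pc
M = m − 5 log₁₀ d + 5 = 10.09 − 5·1.1090 + 5 = 9.545
M − M_☉ = 9.545 − 4.83 = 4.715
L/L_☉ = 10^(−0.4 × 4.715) = 0.01300

L/L_☉ ≈ 0.013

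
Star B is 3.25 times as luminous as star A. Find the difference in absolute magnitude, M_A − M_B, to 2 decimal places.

Pogson: ΔM = −2.5 log₁₀(ratio) = −2.5 log₁₀(3.25) = −2.5 × 0.5119 = -1.280
Star B is brighter so has the smaller magnitude: M_A − M_B is positive.

M_A − M_B ≈ 1.28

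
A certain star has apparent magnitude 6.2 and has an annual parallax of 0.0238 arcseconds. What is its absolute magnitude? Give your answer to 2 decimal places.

M ≈ 3.08

d = 1/p = 1/0.0238″ = 42.02 pc
5 log₁₀(d/10 pc) = 5 log₁₀(42.02) − 5 = 3.117
M = m − 5 log₁₀(d/10) = 6.2 − 3.117 = 3.083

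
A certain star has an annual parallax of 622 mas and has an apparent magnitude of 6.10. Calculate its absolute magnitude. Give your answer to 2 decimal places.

p = 622 mas = 0.622″ → d = 1/p = 1.608 pc
5 log₁₀(d/10 pc) = 5 log₁₀(1.608) − 5 = -3.969
M = m − 5 log₁₀(d/10) = 6.10 + 3.969 = 10.069

M ≈ 10.07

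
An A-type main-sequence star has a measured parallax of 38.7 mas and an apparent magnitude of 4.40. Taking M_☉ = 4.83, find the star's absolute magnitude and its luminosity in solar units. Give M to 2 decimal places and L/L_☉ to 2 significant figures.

d = 1/p = 1000/38.7 mas = 25.84 pc
M = m − 5 log₁₀ d + 5 = 4.40 − 5·1.4123 + 5 = 2.339
M − M_☉ = 2.339 − 4.83 = -2.491
L/L_☉ = 10^(−0.4 × -2.491) = 9.922

M ≈ 2.34; L/L_☉ ≈ 9.9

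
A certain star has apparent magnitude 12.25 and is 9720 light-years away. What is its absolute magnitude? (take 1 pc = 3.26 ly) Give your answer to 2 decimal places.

d = 9720 ly / 3.26 = 2982 pc
5 log₁₀(d/10 pc) = 5 log₁₀(2982) − 5 = 12.372
M = m − 5 log₁₀(d/10) = 12.25 − 12.372 = -0.122

M ≈ -0.12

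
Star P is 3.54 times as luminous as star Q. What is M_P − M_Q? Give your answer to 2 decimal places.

M_P − M_Q ≈ -1.37

Pogson: ΔM = −2.5 log₁₀(ratio) = −2.5 log₁₀(3.54) = −2.5 × 0.5490 = -1.373
Star P is brighter, so it has the smaller magnitude: the difference is negative.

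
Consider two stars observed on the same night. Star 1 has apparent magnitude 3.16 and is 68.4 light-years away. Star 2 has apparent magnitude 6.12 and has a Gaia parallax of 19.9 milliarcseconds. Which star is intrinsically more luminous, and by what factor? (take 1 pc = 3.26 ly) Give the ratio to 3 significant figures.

Star 1: d = 68.4 ly / 3.26 = 20.98 pc
Star 1: M = m − 5 log₁₀ d + 5 = 3.16 − 5·1.3218 + 5 = 1.551
Star 2: p = 19.9 mas = 0.0199″ → d = 1/p = 50.25 pc
Star 2: M = m − 5 log₁₀ d + 5 = 6.12 − 5·1.7011 + 5 = 2.614
ΔM = M_1 − M_2 = 1.551 − (2.614) = -1.063; smaller M is more luminous → Star 1.
L ratio = 10^(0.4 |ΔM|) = 10^0.425 = 2.663

Star 1 is more luminous, by a factor of 2.66.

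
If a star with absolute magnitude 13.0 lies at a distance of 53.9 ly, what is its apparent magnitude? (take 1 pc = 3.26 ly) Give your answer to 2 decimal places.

d = 53.9 ly / 3.26 = 16.53 pc
m = M + 5 log₁₀ d − 5 = 13.0 + 5·1.2184 − 5 = 14.092

m ≈ 14.09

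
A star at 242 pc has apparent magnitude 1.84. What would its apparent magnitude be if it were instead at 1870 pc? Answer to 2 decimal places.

m ≈ 6.28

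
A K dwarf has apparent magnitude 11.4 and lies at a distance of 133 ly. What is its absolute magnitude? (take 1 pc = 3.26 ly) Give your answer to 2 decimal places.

d = 133 ly / 3.26 = 40.80 pc
5 log₁₀(d/10 pc) = 5 log₁₀(40.80) − 5 = 3.053
M = m − 5 log₁₀(d/10) = 11.4 − 3.053 = 8.347

M ≈ 8.35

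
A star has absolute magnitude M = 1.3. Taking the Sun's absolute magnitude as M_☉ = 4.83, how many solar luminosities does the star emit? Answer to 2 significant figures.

L/L_☉ ≈ 26

M − M_☉ = 1.3 − 4.83 = -3.530
L/L_☉ = 10^(−0.4 (M − M_☉)) = 10^1.412 = 25.82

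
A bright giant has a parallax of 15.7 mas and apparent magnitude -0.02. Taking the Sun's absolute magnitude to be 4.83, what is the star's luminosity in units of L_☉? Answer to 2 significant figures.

L/L_☉ ≈ 3500

d = 1/p = 1000/15.7 mas = 63.69 pc
M = m − 5 log₁₀ d + 5 = -0.02 − 5·1.8041 + 5 = -4.041
M − M_☉ = -4.041 − 4.83 = -8.871
L/L_☉ = 10^(−0.4 × -8.871) = 3533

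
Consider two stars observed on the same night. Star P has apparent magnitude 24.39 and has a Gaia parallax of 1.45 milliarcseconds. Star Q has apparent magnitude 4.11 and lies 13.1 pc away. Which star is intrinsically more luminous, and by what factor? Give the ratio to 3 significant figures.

Star P: p = 1.45 mas = 1.45×10^-3″ → d = 1/p = 689.7 pc
Star P: M = m − 5 log₁₀ d + 5 = 24.39 − 5·2.8386 + 5 = 15.197
Star Q: M = m − 5 log₁₀ d + 5 = 4.11 − 5·1.1173 + 5 = 3.524
ΔM = M_P − M_Q = 15.197 − (3.524) = 11.673; smaller M is more luminous → Star Q.
L ratio = 10^(0.4 |ΔM|) = 10^4.669 = 46700

Star Q is more luminous, by a factor of 46700.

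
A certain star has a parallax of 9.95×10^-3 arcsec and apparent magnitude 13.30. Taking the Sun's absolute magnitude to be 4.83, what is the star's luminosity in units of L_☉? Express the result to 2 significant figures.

L/L_☉ ≈ 0.041

d = 1/p = 1/9.95×10^-3″ = 100.5 pc
M = m − 5 log₁₀ d + 5 = 13.30 − 5·2.0022 + 5 = 8.289
M − M_☉ = 8.289 − 4.83 = 3.459
L/L_☉ = 10^(−0.4 × 3.459) = 0.04134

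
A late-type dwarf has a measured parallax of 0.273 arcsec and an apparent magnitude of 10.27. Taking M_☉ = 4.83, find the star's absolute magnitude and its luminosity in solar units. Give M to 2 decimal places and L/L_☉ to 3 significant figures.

d = 1/p = 1/0.273″ = 3.663 pc
M = m − 5 log₁₀ d + 5 = 10.27 − 5·0.5638 + 5 = 12.451
M − M_☉ = 12.451 − 4.83 = 7.621
L/L_☉ = 10^(−0.4 × 7.621) = 8.947×10^-4

M ≈ 12.45; L/L_☉ ≈ 8.95×10^-4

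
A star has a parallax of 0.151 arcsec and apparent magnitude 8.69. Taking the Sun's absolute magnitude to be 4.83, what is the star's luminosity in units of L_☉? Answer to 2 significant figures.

L/L_☉ ≈ 0.013

d = 1/p = 1/0.151″ = 6.623 pc
M = m − 5 log₁₀ d + 5 = 8.69 − 5·0.8210 + 5 = 9.585
M − M_☉ = 9.585 − 4.83 = 4.755
L/L_☉ = 10^(−0.4 × 4.755) = 0.01253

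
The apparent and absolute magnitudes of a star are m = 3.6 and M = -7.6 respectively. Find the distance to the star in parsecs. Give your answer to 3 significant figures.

μ = m − M = 11.200
m − M = 5 log₁₀ d − 5
log₁₀ d = (m − M)/5 + 1 = 3.2400
d = 10^3.2400 = 1738 pc

d ≈ 1740 pc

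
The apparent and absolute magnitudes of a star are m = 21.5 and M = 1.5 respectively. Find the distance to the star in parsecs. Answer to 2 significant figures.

Distance modulus: m − M = 21.5 − (1.5) = 20.000
m − M = 5 log₁₀ d − 5
log₁₀ d = (m − M)/5 + 1 = 5.0000
d = 10^5.0000 = 100000 pc

d ≈ 100000 pc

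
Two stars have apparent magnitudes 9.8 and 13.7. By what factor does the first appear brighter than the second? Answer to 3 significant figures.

Δm = 9.8 − (13.7) = -3.9
Flux ratio = 10^(−0.4 Δm) = 10^(−0.4 × -3.9) = 10^1.560 = 36.31

36.3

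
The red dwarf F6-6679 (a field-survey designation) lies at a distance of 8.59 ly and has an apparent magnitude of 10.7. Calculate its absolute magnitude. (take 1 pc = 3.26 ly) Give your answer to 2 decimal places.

M ≈ 13.60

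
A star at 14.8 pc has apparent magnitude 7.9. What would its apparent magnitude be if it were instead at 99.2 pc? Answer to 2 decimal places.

m ≈ 12.03

Flux ∝ 1/d², so Δm = 5 log₁₀(d₂/d₁) = 5 log₁₀(99.2/14.8) = 4.131
m₂ = m₁ + Δm = 7.9 + (4.131) = 12.031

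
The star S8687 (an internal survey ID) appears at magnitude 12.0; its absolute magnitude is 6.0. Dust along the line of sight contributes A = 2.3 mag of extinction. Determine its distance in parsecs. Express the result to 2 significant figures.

m − M = 5 log₁₀(d/10 pc) + A  ⇒  12.0 − (6.0) − 2.3 = 5 log₁₀(d/10)
3.700 = 5 log₁₀(d/10)
log₁₀ d = (m − M − A)/5 + 1 = 1.7400
d = 10^1.7400 = 54.95 pc

d ≈ 55 pc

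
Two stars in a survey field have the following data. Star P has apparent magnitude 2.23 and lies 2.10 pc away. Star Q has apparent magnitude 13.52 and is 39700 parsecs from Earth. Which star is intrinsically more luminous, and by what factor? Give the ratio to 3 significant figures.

Star Q is more luminous, by a factor of 10900.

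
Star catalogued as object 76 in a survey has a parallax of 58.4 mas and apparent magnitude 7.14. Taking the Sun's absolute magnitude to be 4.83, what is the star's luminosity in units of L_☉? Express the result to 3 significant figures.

L/L_☉ ≈ 0.349

d = 1/p = 1000/58.4 mas = 17.12 pc
M = m − 5 log₁₀ d + 5 = 7.14 − 5·1.2336 + 5 = 5.972
M − M_☉ = 5.972 − 4.83 = 1.142
L/L_☉ = 10^(−0.4 × 1.142) = 0.3493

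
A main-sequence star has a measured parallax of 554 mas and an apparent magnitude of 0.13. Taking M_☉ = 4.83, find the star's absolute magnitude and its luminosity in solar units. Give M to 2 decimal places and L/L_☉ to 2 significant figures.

d = 1/p = 1000/554 mas = 1.805 pc
M = m − 5 log₁₀ d + 5 = 0.13 − 5·0.2565 + 5 = 3.848
M − M_☉ = 3.848 − 4.83 = -0.982
L/L_☉ = 10^(−0.4 × -0.982) = 2.472

M ≈ 3.85; L/L_☉ ≈ 2.5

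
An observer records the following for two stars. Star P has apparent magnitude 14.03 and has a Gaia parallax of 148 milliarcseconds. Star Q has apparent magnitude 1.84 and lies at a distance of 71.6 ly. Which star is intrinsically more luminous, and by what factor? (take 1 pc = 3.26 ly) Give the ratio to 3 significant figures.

Star P: p = 148 mas = 0.148″ → d = 1/p = 6.757 pc
Star P: M = m − 5 log₁₀ d + 5 = 14.03 − 5·0.8297 + 5 = 14.881
Star Q: d = 71.6 ly / 3.26 = 21.96 pc
Star Q: M = m − 5 log₁₀ d + 5 = 1.84 − 5·1.3417 + 5 = 0.132
ΔM = M_P − M_Q = 14.881 − (0.132) = 14.750; smaller M is more luminous → Star Q.
L ratio = 10^(0.4 |ΔM|) = 10^5.900 = 794200

Star Q is more luminous, by a factor of 794000.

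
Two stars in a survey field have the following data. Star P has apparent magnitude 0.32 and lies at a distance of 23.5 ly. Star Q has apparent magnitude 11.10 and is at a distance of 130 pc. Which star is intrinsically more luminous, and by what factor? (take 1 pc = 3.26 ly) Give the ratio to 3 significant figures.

Star P is more luminous, by a factor of 63.1.

Star P: d = 23.5 ly / 3.26 = 7.209 pc
Star P: M = m − 5 log₁₀ d + 5 = 0.32 − 5·0.8579 + 5 = 1.031
Star Q: M = m − 5 log₁₀ d + 5 = 11.10 − 5·2.1139 + 5 = 5.530
ΔM = M_P − M_Q = 1.031 − (5.530) = -4.500; smaller M is more luminous → Star P.
L ratio = 10^(0.4 |ΔM|) = 10^1.800 = 63.07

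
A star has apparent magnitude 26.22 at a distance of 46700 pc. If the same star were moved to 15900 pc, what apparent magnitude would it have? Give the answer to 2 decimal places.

m ≈ 23.88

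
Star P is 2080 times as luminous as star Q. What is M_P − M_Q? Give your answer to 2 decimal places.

M_P − M_Q ≈ -8.30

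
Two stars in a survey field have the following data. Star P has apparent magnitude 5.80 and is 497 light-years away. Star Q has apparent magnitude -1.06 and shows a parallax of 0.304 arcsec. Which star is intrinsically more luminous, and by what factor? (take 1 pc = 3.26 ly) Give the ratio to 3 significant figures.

Star P: d = 497 ly / 3.26 = 152.5 pc
Star P: M = m − 5 log₁₀ d + 5 = 5.80 − 5·2.1831 + 5 = -0.116
Star Q: d = 1/p = 1/0.304″ = 3.289 pc
Star Q: M = m − 5 log₁₀ d + 5 = -1.06 − 5·0.5171 + 5 = 1.354
ΔM = M_P − M_Q = -0.116 − (1.354) = -1.470; smaller M is more luminous → Star P.
L ratio = 10^(0.4 |ΔM|) = 10^0.588 = 3.873

Star P is more luminous, by a factor of 3.87.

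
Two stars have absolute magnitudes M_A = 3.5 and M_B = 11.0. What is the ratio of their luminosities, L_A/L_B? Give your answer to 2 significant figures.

L_A/L_B ≈ 1000

ΔM = M_A − M_B = -7.5
L_A/L_B = 10^(−0.4 ΔM) = 10^3.000 = 1000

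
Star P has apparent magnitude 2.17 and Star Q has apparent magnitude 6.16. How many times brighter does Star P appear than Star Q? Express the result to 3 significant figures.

39.4

Magnitude difference = -3.99
Flux ratio = 10^(−0.4 Δm) = 10^(−0.4 × -3.99) = 10^1.596 = 39.45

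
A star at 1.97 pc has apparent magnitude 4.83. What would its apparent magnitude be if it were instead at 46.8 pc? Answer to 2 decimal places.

m ≈ 11.71

Flux ∝ 1/d², so Δm = 5 log₁₀(d₂/d₁) = 5 log₁₀(46.8/1.97) = 6.879
m₂ = m₁ + Δm = 4.83 + (6.879) = 11.709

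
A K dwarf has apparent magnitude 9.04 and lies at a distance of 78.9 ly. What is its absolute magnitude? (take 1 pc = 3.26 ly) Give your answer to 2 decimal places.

M ≈ 7.12

d = 78.9 ly / 3.26 = 24.20 pc
5 log₁₀(d/10 pc) = 5 log₁₀(24.20) − 5 = 1.919
M = m − 5 log₁₀(d/10) = 9.04 − 1.919 = 7.121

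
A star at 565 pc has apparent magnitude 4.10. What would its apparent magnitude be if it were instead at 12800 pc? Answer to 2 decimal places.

m ≈ 10.88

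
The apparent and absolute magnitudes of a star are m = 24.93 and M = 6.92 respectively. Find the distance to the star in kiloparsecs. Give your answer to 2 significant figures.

Distance modulus: m − M = 24.93 − (6.92) = 18.010
m − M = 5 log₁₀ d − 5
log₁₀ d = (m − M)/5 + 1 = 4.6020
d = 10^4.6020 = 39990 pc
= 39.99 kpc

d ≈ 40 kpc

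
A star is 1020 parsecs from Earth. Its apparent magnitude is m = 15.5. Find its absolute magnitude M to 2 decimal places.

M ≈ 5.46

5 log₁₀(d/10 pc) = 5 log₁₀(1020) − 5 = 10.043
M = m − 5 log₁₀(d/10) = 15.5 − 10.043 = 5.457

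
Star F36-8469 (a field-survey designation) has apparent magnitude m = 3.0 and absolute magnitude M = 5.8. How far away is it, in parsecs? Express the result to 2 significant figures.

Distance modulus: m − M = 3.0 − (5.8) = -2.800
m − M = 5 log₁₀ d − 5
log₁₀ d = (m − M)/5 + 1 = 0.4400
d = 10^0.4400 = 2.754 pc

d ≈ 2.8 pc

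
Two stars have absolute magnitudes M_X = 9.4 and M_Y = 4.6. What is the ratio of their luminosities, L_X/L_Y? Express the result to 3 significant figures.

L_X/L_Y ≈ 0.0120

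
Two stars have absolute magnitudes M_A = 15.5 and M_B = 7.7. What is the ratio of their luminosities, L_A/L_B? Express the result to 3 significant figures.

ΔM = M_A − M_B = 7.8
L_A/L_B = 10^(−0.4 ΔM) = 10^-3.120 = 7.586×10^-4

L_A/L_B ≈ 7.59×10^-4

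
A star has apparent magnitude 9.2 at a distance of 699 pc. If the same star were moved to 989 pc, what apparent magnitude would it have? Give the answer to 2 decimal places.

Flux ∝ 1/d², so Δm = 5 log₁₀(d₂/d₁) = 5 log₁₀(989/699) = 0.754
m₂ = m₁ + Δm = 9.2 + (0.754) = 9.954

m ≈ 9.95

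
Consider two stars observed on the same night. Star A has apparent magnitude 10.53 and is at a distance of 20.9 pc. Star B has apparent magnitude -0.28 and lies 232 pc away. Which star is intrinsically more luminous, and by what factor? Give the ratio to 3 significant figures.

Star A: M = m − 5 log₁₀ d + 5 = 10.53 − 5·1.3201 + 5 = 8.929
Star B: M = m − 5 log₁₀ d + 5 = -0.28 − 5·2.3655 + 5 = -7.107
ΔM = M_A − M_B = 8.929 − (-7.107) = 16.037; smaller M is more luminous → Star B.
L ratio = 10^(0.4 |ΔM|) = 10^6.415 = 2.598×10^6

Star B is more luminous, by a factor of 2.60×10^6.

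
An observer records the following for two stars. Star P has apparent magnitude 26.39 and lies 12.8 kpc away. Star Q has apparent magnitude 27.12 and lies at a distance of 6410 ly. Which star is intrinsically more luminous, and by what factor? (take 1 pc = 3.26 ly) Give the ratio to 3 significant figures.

Star P: d = 12.8 kpc = 12800 pc
Star P: M = m − 5 log₁₀ d + 5 = 26.39 − 5·4.1072 + 5 = 10.854
Star Q: d = 6410 ly / 3.26 = 1966 pc
Star Q: M = m − 5 log₁₀ d + 5 = 27.12 − 5·3.2936 + 5 = 15.652
ΔM = M_P − M_Q = 10.854 − (15.652) = -4.798; smaller M is more luminous → Star P.
L ratio = 10^(0.4 |ΔM|) = 10^1.919 = 83.01

Star P is more luminous, by a factor of 83.0.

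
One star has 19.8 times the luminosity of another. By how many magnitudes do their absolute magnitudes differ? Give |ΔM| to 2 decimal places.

|ΔM| ≈ 3.24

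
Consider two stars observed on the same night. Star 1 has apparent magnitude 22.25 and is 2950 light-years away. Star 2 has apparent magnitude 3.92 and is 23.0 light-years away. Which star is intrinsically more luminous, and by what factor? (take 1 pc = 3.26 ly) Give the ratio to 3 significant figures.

Star 1: d = 2950 ly / 3.26 = 904.9 pc
Star 1: M = m − 5 log₁₀ d + 5 = 22.25 − 5·2.9566 + 5 = 12.467
Star 2: d = 23.0 ly / 3.26 = 7.055 pc
Star 2: M = m − 5 log₁₀ d + 5 = 3.92 − 5·0.8485 + 5 = 4.677
ΔM = M_1 − M_2 = 12.467 − (4.677) = 7.790; smaller M is more luminous → Star 2.
L ratio = 10^(0.4 |ΔM|) = 10^3.116 = 1306

Star 2 is more luminous, by a factor of 1310.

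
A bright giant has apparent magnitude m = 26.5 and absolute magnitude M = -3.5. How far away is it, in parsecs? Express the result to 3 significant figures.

d ≈ 1.00×10^7 pc

Distance modulus: m − M = 26.5 − (-3.5) = 30.000
m − M = 5 log₁₀ d − 5
log₁₀ d = (m − M)/5 + 1 = 7.0000
d = 10^7.0000 = 1.000×10^7 pc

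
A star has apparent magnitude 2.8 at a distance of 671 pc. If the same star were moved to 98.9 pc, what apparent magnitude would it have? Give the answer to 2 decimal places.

m ≈ -1.36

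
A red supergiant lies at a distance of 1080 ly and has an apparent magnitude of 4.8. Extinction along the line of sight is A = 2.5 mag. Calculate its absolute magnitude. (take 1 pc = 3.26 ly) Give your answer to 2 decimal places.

M ≈ -5.30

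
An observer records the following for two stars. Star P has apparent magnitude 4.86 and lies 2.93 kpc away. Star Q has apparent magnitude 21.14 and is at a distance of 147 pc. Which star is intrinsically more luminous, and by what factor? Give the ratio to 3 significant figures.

Star P: d = 2.93 kpc = 2930 pc
Star P: M = m − 5 log₁₀ d + 5 = 4.86 − 5·3.4669 + 5 = -7.474
Star Q: M = m − 5 log₁₀ d + 5 = 21.14 − 5·2.1673 + 5 = 15.303
ΔM = M_P − M_Q = -7.474 − (15.303) = -22.778; smaller M is more luminous → Star P.
L ratio = 10^(0.4 |ΔM|) = 10^9.111 = 1.292×10^9

Star P is more luminous, by a factor of 1.29×10^9.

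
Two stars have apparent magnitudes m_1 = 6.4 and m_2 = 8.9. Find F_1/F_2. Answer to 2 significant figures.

F_1/F_2 ≈ 10

Magnitude difference = -2.5
Flux ratio = 10^(−0.4 Δm) = 10^(−0.4 × -2.5) = 10^1.000 = 10.00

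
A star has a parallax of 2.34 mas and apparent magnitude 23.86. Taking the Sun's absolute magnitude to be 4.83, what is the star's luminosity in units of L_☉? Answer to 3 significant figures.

d = 1/p = 1000/2.34 mas = 427.4 pc
M = m − 5 log₁₀ d + 5 = 23.86 − 5·2.6308 + 5 = 15.706
M − M_☉ = 15.706 − 4.83 = 10.876
L/L_☉ = 10^(−0.4 × 10.876) = 4.462×10^-5

L/L_☉ ≈ 4.46×10^-5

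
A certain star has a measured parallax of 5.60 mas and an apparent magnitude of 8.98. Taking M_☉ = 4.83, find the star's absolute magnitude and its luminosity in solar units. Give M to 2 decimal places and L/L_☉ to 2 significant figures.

M ≈ 2.72; L/L_☉ ≈ 7.0

d = 1/p = 1000/5.60 mas = 178.6 pc
M = m − 5 log₁₀ d + 5 = 8.98 − 5·2.2518 + 5 = 2.721
M − M_☉ = 2.721 − 4.83 = -2.109
L/L_☉ = 10^(−0.4 × -2.109) = 6.976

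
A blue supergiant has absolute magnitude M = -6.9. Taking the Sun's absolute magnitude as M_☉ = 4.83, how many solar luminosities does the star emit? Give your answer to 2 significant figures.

M − M_☉ = -6.9 − 4.83 = -11.730
L/L_☉ = 10^(−0.4 (M − M_☉)) = 10^4.692 = 49200

L/L_☉ ≈ 49000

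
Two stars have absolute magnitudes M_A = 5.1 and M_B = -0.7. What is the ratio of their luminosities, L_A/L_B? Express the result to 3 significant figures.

ΔM = M_A − M_B = 5.8
L_A/L_B = 10^(−0.4 ΔM) = 10^-2.320 = 4.786×10^-3

L_A/L_B ≈ 4.79×10^-3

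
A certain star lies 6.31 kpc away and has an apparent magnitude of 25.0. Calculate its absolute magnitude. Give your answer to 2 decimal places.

d = 6.31 kpc = 6310 pc
5 log₁₀(d/10 pc) = 5 log₁₀(6310) − 5 = 14.000
M = m − 5 log₁₀(d/10) = 25.0 − 14.000 = 11.000

M ≈ 11.00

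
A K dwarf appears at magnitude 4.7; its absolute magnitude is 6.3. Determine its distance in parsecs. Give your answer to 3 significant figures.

d ≈ 4.79 pc

μ = m − M = -1.600
m − M = 5 log₁₀ d − 5
log₁₀ d = (m − M)/5 + 1 = 0.6800
d = 10^0.6800 = 4.786 pc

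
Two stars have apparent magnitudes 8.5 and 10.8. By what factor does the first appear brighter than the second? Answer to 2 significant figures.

Δm = 8.5 − (10.8) = -2.3
Flux ratio = 10^(−0.4 Δm) = 10^(−0.4 × -2.3) = 10^0.920 = 8.318

8.3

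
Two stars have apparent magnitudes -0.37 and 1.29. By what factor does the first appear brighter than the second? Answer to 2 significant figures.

4.6

Δm = -0.37 − (1.29) = -1.66
Flux ratio = 10^(−0.4 Δm) = 10^(−0.4 × -1.66) = 10^0.664 = 4.613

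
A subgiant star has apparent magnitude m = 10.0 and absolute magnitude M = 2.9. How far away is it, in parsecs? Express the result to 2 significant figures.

d ≈ 260 pc

Distance modulus: m − M = 10.0 − (2.9) = 7.100
m − M = 5 log₁₀ d − 5
log₁₀ d = (m − M)/5 + 1 = 2.4200
d = 10^2.4200 = 263.0 pc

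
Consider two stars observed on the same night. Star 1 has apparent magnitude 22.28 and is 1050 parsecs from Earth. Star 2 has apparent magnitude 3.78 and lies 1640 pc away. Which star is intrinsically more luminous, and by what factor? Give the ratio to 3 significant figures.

Star 1: M = m − 5 log₁₀ d + 5 = 22.28 − 5·3.0212 + 5 = 12.174
Star 2: M = m − 5 log₁₀ d + 5 = 3.78 − 5·3.2148 + 5 = -7.294
ΔM = M_1 − M_2 = 12.174 − (-7.294) = 19.468; smaller M is more luminous → Star 2.
L ratio = 10^(0.4 |ΔM|) = 10^7.787 = 6.128×10^7

Star 2 is more luminous, by a factor of 6.13×10^7.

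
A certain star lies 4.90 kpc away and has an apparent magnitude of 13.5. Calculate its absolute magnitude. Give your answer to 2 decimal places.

d = 4.90 kpc = 4900 pc
5 log₁₀(d/10 pc) = 5 log₁₀(4900) − 5 = 13.451
M = m − 5 log₁₀(d/10) = 13.5 − 13.451 = 0.049

M ≈ 0.05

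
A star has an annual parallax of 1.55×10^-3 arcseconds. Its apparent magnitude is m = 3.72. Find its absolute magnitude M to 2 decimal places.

M ≈ -5.33

d = 1/p = 1/1.55×10^-3″ = 645.2 pc
5 log₁₀(d/10 pc) = 5 log₁₀(645.2) − 5 = 9.048
M = m − 5 log₁₀(d/10) = 3.72 − 9.048 = -5.328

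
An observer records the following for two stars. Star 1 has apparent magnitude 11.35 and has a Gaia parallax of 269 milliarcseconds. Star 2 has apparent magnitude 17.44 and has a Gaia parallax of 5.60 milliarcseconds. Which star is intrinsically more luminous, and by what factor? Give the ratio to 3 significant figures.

Star 2 is more luminous, by a factor of 8.46.

Star 1: p = 269 mas = 0.269″ → d = 1/p = 3.717 pc
Star 1: M = m − 5 log₁₀ d + 5 = 11.35 − 5·0.5702 + 5 = 13.499
Star 2: p = 5.60 mas = 5.60×10^-3″ → d = 1/p = 178.6 pc
Star 2: M = m − 5 log₁₀ d + 5 = 17.44 − 5·2.2518 + 5 = 11.181
ΔM = M_1 − M_2 = 13.499 − (11.181) = 2.318; smaller M is more luminous → Star 2.
L ratio = 10^(0.4 |ΔM|) = 10^0.927 = 8.455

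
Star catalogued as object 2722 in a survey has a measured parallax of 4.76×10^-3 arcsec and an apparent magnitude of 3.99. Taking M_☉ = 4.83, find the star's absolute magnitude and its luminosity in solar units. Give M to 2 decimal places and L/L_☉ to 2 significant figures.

d = 1/p = 1/4.76×10^-3″ = 210.1 pc
M = m − 5 log₁₀ d + 5 = 3.99 − 5·2.3224 + 5 = -2.622
M − M_☉ = -2.622 − 4.83 = -7.452
L/L_☉ = 10^(−0.4 × -7.452) = 956.7

M ≈ -2.62; L/L_☉ ≈ 960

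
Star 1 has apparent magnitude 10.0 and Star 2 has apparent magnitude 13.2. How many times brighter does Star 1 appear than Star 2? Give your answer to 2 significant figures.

Magnitude difference = -3.2
Flux ratio = 10^(−0.4 Δm) = 10^(−0.4 × -3.2) = 10^1.280 = 19.05

19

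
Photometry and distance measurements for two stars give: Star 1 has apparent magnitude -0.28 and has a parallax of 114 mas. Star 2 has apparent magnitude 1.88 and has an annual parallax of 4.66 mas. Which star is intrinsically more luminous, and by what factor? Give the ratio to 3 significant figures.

Star 2 is more luminous, by a factor of 81.9.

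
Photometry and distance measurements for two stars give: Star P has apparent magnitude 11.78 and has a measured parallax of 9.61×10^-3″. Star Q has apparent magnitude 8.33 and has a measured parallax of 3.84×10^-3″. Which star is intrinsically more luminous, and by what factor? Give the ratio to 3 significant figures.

Star Q is more luminous, by a factor of 150.

Star P: d = 1/p = 1/9.61×10^-3″ = 104.1 pc
Star P: M = m − 5 log₁₀ d + 5 = 11.78 − 5·2.0173 + 5 = 6.694
Star Q: d = 1/p = 1/3.84×10^-3″ = 260.4 pc
Star Q: M = m − 5 log₁₀ d + 5 = 8.33 − 5·2.4157 + 5 = 1.252
ΔM = M_P − M_Q = 6.694 − (1.252) = 5.442; smaller M is more luminous → Star Q.
L ratio = 10^(0.4 |ΔM|) = 10^2.177 = 150.2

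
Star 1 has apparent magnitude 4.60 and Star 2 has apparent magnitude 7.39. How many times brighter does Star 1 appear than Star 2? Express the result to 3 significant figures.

Magnitude difference = -2.79
Flux ratio = 10^(−0.4 Δm) = 10^(−0.4 × -2.79) = 10^1.116 = 13.06

13.1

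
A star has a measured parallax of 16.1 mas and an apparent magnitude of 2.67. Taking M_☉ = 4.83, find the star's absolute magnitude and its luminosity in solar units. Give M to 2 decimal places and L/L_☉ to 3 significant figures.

M ≈ -1.30; L/L_☉ ≈ 282

d = 1/p = 1000/16.1 mas = 62.11 pc
M = m − 5 log₁₀ d + 5 = 2.67 − 5·1.7932 + 5 = -1.296
M − M_☉ = -1.296 − 4.83 = -6.126
L/L_☉ = 10^(−0.4 × -6.126) = 282.1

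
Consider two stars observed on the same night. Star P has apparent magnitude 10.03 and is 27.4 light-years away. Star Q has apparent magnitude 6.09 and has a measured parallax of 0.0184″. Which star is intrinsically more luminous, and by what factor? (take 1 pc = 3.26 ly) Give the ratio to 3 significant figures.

Star Q is more luminous, by a factor of 1580.

Star P: d = 27.4 ly / 3.26 = 8.405 pc
Star P: M = m − 5 log₁₀ d + 5 = 10.03 − 5·0.9245 + 5 = 10.407
Star Q: d = 1/p = 1/0.0184″ = 54.35 pc
Star Q: M = m − 5 log₁₀ d + 5 = 6.09 − 5·1.7352 + 5 = 2.414
ΔM = M_P − M_Q = 10.407 − (2.414) = 7.993; smaller M is more luminous → Star Q.
L ratio = 10^(0.4 |ΔM|) = 10^3.197 = 1575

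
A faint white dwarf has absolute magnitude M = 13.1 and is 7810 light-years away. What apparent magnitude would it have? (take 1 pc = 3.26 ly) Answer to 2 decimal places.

d = 7810 ly / 3.26 = 2396 pc
m = M + 5 log₁₀ d − 5 = 13.1 + 5·3.3794 − 5 = 24.997

m ≈ 25.00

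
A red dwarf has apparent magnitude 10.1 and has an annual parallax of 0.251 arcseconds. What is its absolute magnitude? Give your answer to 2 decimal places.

M ≈ 12.10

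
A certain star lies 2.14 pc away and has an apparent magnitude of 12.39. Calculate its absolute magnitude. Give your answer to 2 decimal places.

M ≈ 15.74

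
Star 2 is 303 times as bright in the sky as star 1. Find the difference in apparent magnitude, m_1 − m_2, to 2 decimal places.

m_1 − m_2 ≈ 6.20

Pogson: Δm = −2.5 log₁₀(ratio) = −2.5 log₁₀(303) = −2.5 × 2.4814 = -6.204
Star 2 is brighter so has the smaller magnitude: m_1 − m_2 is positive.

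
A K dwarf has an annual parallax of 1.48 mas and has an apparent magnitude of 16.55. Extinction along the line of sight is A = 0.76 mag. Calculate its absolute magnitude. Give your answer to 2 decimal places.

M ≈ 6.64

p = 1.48 mas = 1.48×10^-3″ → d = 1/p = 675.7 pc
5 log₁₀(d/10 pc) = 5 log₁₀(675.7) − 5 = 9.149
M = m − 5 log₁₀(d/10) − A = 16.55 − 9.149 − 0.76 = 6.641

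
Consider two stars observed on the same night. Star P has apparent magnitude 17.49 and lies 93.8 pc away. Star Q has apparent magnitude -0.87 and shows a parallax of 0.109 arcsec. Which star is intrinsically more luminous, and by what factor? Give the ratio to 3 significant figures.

Star Q is more luminous, by a factor of 211000.

Star P: M = m − 5 log₁₀ d + 5 = 17.49 − 5·1.9722 + 5 = 12.629
Star Q: d = 1/p = 1/0.109″ = 9.174 pc
Star Q: M = m − 5 log₁₀ d + 5 = -0.87 − 5·0.9626 + 5 = -0.683
ΔM = M_P − M_Q = 12.629 − (-0.683) = 13.312; smaller M is more luminous → Star Q.
L ratio = 10^(0.4 |ΔM|) = 10^5.325 = 211200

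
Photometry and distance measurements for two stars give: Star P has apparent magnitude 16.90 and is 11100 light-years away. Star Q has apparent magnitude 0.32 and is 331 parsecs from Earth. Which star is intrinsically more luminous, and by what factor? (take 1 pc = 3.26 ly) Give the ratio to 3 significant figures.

Star P: d = 11100 ly / 3.26 = 3405 pc
Star P: M = m − 5 log₁₀ d + 5 = 16.90 − 5·3.5321 + 5 = 4.239
Star Q: M = m − 5 log₁₀ d + 5 = 0.32 − 5·2.5198 + 5 = -7.279
ΔM = M_P − M_Q = 4.239 − (-7.279) = 11.519; smaller M is more luminous → Star Q.
L ratio = 10^(0.4 |ΔM|) = 10^4.607 = 40500

Star Q is more luminous, by a factor of 40500.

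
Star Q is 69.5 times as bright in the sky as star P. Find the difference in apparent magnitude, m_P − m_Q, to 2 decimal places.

m_P − m_Q ≈ 4.60

Pogson: Δm = −2.5 log₁₀(ratio) = −2.5 log₁₀(69.5) = −2.5 × 1.8420 = -4.605
Star Q is brighter so has the smaller magnitude: m_P − m_Q is positive.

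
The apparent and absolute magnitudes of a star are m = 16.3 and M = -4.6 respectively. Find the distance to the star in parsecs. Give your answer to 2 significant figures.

d ≈ 150000 pc

μ = m − M = 20.900
m − M = 5 log₁₀ d − 5
log₁₀ d = (m − M)/5 + 1 = 5.1800
d = 10^5.1800 = 151400 pc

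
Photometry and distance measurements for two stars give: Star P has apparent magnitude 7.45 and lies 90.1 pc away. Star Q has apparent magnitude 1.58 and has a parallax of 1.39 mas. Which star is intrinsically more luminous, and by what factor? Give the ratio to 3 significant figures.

Star Q is more luminous, by a factor of 14200.

Star P: M = m − 5 log₁₀ d + 5 = 7.45 − 5·1.9547 + 5 = 2.676
Star Q: p = 1.39 mas = 1.39×10^-3″ → d = 1/p = 719.4 pc
Star Q: M = m − 5 log₁₀ d + 5 = 1.58 − 5·2.8570 + 5 = -7.705
ΔM = M_P − M_Q = 2.676 − (-7.705) = 10.381; smaller M is more luminous → Star Q.
L ratio = 10^(0.4 |ΔM|) = 10^4.153 = 14210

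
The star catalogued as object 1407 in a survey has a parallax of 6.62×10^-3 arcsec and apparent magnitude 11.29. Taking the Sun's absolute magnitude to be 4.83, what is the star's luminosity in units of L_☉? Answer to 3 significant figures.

L/L_☉ ≈ 0.595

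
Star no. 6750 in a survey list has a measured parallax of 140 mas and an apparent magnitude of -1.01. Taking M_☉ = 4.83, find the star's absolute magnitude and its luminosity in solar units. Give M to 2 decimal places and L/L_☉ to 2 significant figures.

M ≈ -0.28; L/L_☉ ≈ 110

d = 1/p = 1000/140 mas = 7.143 pc
M = m − 5 log₁₀ d + 5 = -1.01 − 5·0.8539 + 5 = -0.279
M − M_☉ = -0.279 − 4.83 = -5.109
L/L_☉ = 10^(−0.4 × -5.109) = 110.6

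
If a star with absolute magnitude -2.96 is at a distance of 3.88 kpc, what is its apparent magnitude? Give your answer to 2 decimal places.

d = 3.88 kpc = 3880 pc
m = M + 5 log₁₀ d − 5 = -2.96 + 5·3.5888 − 5 = 9.984

m ≈ 9.98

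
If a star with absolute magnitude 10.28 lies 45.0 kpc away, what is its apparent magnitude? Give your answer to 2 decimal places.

m ≈ 28.55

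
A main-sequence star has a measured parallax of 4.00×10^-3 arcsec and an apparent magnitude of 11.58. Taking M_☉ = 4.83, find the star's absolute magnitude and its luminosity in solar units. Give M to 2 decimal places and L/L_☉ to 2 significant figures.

d = 1/p = 1/4.00×10^-3″ = 250.0 pc
M = m − 5 log₁₀ d + 5 = 11.58 − 5·2.3979 + 5 = 4.590
M − M_☉ = 4.590 − 4.83 = -0.240
L/L_☉ = 10^(−0.4 × -0.240) = 1.247

M ≈ 4.59; L/L_☉ ≈ 1.2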